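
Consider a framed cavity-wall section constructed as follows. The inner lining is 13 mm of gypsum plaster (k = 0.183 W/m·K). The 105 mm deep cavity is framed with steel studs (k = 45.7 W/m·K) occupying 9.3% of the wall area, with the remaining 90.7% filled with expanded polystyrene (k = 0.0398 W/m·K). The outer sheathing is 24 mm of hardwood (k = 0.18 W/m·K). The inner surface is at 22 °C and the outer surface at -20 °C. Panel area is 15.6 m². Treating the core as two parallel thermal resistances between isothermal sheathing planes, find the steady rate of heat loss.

Q ≈ 2860 W

Sheathing layers in series; stud and cavity paths in parallel between them.
R_inner = 0.013/(0.183×15.6) = 0.004554 K/W
R_stud  = 0.105/(45.7×0.093×15.6) = 0.001584 K/W
R_cav   = 0.105/(0.0398×0.907×15.6) = 0.1865 K/W
1/R_core = 1/R_stud + 1/R_cav → R_core = 0.00157 K/W
R_outer = 0.024/(0.18×15.6) = 0.008547 K/W
R_total = 0.01467 K/W
Q = ΔT/R_total = 42/0.01467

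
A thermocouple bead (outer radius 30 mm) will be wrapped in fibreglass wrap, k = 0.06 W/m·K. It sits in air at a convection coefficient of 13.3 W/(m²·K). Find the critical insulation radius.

For a sphere r_cr = 2k/h = 2×0.06/13.3
r_cr = 9.02 mm; since the bare radius (30 mm) is above r_cr, any added insulation will reduce heat loss.

r_cr ≈ 9.02 mm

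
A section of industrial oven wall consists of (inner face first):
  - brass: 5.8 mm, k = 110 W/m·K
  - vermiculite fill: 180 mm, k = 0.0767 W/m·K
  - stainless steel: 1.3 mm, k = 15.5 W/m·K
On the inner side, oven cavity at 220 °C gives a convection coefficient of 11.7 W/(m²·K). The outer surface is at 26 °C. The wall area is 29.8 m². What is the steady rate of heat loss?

Series thermal resistances:
R_inner film = 1/(h_i·A) = 1/(11.7×29.8) = 0.002868 K/W
R_brass = L/(kA) = 0.0058/(110×29.8) = 1.769×10^-6 K/W
R_vermiculite fill = L/(kA) = 0.18/(0.0767×29.8) = 0.07875 K/W
R_stainless steel = L/(kA) = 0.0013/(15.5×29.8) = 2.814×10^-6 K/W
R_total = 0.08162 K/W
Q = ΔT / R_total = 194 / 0.08162

Q ≈ 2380 W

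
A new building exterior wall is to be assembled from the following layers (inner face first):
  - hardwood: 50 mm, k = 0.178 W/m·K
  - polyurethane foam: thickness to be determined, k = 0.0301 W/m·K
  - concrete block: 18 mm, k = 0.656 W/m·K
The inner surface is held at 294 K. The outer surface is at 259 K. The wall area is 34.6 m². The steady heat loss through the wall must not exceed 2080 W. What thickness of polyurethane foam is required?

Series thermal resistances:
R_hardwood = L/(kA) = 0.05/(0.178×34.6) = 0.008118 K/W
R_concrete block = L/(kA) = 0.018/(0.656×34.6) = 7.93×10^-4 K/W
Sum of the known resistances R_other = 0.008912 K/W
Required total resistance R_tot = ΔT/Q_allow = 35/2080 = 0.01683 K/W
R_polyurethane foam = R_tot − R_other = 0.007915 K/W
L = R·k·A = 0.007915×0.0301×34.6

L ≈ 8.24 mm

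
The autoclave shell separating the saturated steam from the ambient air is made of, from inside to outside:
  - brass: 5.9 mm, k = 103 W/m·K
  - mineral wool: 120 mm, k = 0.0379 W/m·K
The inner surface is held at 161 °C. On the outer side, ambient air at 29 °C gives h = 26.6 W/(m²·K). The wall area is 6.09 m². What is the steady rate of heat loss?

Treating each layer as a thermal resistance in series:
R_brass = L/(kA) = 0.0059/(103×6.09) = 9.406×10^-6 K/W
R_mineral wool = L/(kA) = 0.12/(0.0379×6.09) = 0.5199 K/W
R_outer film = 1/(h_o·A) = 1/(26.6×6.09) = 0.006173 K/W
R_total = 0.5261 K/W
Q = ΔT / R_total = 132 / 0.5261

Q ≈ 251 W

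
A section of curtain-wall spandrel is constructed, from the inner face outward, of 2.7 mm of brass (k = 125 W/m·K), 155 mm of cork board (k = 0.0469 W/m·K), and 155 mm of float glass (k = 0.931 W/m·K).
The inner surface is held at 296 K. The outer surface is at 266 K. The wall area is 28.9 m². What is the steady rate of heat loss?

Series thermal resistances:
R_brass = L/(kA) = 0.0027/(125×28.9) = 7.474×10^-7 K/W
R_cork board = L/(kA) = 0.155/(0.0469×28.9) = 0.1144 K/W
R_float glass = L/(kA) = 0.155/(0.931×28.9) = 0.005761 K/W
R_total = 0.1201 K/W
Q = ΔT / R_total = 30 / 0.1201

Q ≈ 250 W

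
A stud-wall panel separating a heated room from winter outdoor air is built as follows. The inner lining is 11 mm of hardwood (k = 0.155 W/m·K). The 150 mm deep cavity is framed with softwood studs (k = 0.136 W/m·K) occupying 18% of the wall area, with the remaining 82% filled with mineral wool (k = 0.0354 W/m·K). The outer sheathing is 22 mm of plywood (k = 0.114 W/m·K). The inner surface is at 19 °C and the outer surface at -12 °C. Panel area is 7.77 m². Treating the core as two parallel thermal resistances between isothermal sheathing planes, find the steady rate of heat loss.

Sheathing layers in series; stud and cavity paths in parallel between them.
R_inner = 0.011/(0.155×7.77) = 0.009134 K/W
R_stud  = 0.15/(0.136×0.18×7.77) = 0.7886 K/W
R_cav   = 0.15/(0.0354×0.82×7.77) = 0.665 K/W
1/R_core = 1/R_stud + 1/R_cav → R_core = 0.3608 K/W
R_outer = 0.022/(0.114×7.77) = 0.02484 K/W
R_total = 0.3948 K/W
Q = ΔT/R_total = 31/0.3948

Q ≈ 78.5 W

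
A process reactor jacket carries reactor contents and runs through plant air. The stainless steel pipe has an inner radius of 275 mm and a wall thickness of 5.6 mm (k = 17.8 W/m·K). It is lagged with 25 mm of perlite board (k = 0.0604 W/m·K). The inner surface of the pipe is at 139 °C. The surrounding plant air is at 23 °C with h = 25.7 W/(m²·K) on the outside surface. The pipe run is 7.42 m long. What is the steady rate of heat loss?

Q ≈ 3510 W

Radial resistances (cylindrical: R_cond = ln(r_o/r_i)/(2πkL), R_conv = 1/(h·2πrL)):
R_stainless steel pipe wall = ln(280.6/275)/(2π×17.8×7.42) = 2.429×10^-5 K/W
R_perlite board = ln(305.6/280.6)/(2π×0.0604×7.42) = 0.03031 K/W
R_outer film = 1/(h_o·2πr_oL) = 1/(25.7×2π×0.3056×7.42) = 0.002731 K/W
R_total = 0.03306 K/W
Q = ΔT/R_total = 116/0.03306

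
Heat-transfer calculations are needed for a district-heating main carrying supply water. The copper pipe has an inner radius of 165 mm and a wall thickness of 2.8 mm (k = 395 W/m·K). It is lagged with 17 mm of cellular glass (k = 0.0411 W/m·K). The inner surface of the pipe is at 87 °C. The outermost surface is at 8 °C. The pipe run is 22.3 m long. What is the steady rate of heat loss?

Q ≈ 4710 W

Cylindrical conduction, so R = ln(r₂/r₁)/(2πkL) per layer, in series:
R_copper pipe wall = ln(167.8/165)/(2π×395×22.3) = 3.04×10^-7 K/W
R_cellular glass = ln(184.8/167.8)/(2π×0.0411×22.3) = 0.01676 K/W
R_total = 0.01676 K/W
Q = ΔT/R_total = 79/0.01676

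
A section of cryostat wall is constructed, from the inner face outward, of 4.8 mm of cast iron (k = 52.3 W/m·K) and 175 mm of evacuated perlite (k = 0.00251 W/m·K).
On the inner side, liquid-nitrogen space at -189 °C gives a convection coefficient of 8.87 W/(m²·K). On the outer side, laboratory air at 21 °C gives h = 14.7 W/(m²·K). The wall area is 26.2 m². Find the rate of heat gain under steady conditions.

Using the resistance-network approach (series):
R_inner film = 1/(h_i·A) = 1/(8.87×26.2) = 0.004303 K/W
R_cast iron = L/(kA) = 0.0048/(52.3×26.2) = 3.503×10^-6 K/W
R_evacuated perlite = L/(kA) = 0.175/(0.00251×26.2) = 2.661 K/W
R_outer film = 1/(h_o·A) = 1/(14.7×26.2) = 0.002596 K/W
R_total = 2.668 K/W
Q = ΔT / R_total = 210 / 2.668

Q ≈ 78.7 W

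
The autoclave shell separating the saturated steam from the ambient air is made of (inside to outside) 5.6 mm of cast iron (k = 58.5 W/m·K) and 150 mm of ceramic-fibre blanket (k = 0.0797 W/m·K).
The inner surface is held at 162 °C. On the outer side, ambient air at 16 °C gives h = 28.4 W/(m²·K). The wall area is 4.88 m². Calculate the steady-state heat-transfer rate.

Q ≈ 372 W

Thermal resistances in series:
R_cast iron = L/(kA) = 0.0056/(58.5×4.88) = 1.962×10^-5 K/W
R_ceramic-fibre blanket = L/(kA) = 0.15/(0.0797×4.88) = 0.3857 K/W
R_outer film = 1/(h_o·A) = 1/(28.4×4.88) = 0.007215 K/W
R_total = 0.3929 K/W
Q = ΔT / R_total = 146 / 0.3929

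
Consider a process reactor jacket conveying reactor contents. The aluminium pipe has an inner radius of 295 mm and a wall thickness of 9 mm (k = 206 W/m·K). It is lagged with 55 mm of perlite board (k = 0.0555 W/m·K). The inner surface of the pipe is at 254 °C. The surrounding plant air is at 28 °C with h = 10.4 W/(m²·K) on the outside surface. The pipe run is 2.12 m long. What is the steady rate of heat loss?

Radial resistances (cylindrical: R_cond = ln(r_o/r_i)/(2πkL), R_conv = 1/(h·2πrL)):
R_aluminium pipe wall = ln(304/295)/(2π×206×2.12) = 1.095×10^-5 K/W
R_perlite board = ln(359/304)/(2π×0.0555×2.12) = 0.2249 K/W
R_outer film = 1/(h_o·2πr_oL) = 1/(10.4×2π×0.359×2.12) = 0.02011 K/W
R_total = 0.2451 K/W
Q = ΔT/R_total = 226/0.2451

Q ≈ 922 W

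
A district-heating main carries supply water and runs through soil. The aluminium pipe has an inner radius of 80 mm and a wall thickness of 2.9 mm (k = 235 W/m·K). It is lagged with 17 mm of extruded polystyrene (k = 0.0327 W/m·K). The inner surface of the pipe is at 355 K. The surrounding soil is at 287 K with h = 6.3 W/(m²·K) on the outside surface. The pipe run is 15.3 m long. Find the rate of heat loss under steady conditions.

Radial resistances (cylindrical: R_cond = ln(r_o/r_i)/(2πkL), R_conv = 1/(h·2πrL)):
R_aluminium pipe wall = ln(82.9/80)/(2π×235×15.3) = 1.576×10^-6 K/W
R_extruded polystyrene = ln(99.9/82.9)/(2π×0.0327×15.3) = 0.05934 K/W
R_outer film = 1/(h_o·2πr_oL) = 1/(6.3×2π×0.0999×15.3) = 0.01653 K/W
R_total = 0.07587 K/W
Q = ΔT/R_total = 68/0.07587

Q ≈ 896 W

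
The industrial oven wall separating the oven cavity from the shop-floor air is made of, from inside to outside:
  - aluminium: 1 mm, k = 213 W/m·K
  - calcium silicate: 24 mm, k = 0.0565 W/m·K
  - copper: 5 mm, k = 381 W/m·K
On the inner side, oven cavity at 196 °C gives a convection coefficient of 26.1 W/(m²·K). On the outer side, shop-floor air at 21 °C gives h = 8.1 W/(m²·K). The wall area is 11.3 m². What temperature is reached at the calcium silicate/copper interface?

T ≈ 57.8 °C

Thermal resistances in series:
R_inner film = 1/(h_i·A) = 1/(26.1×11.3) = 0.003391 K/W
R_aluminium = L/(kA) = 0.001/(213×11.3) = 4.155×10^-7 K/W
R_calcium silicate = L/(kA) = 0.024/(0.0565×11.3) = 0.03759 K/W
R_copper = L/(kA) = 0.005/(381×11.3) = 1.161×10^-6 K/W
R_outer film = 1/(h_o·A) = 1/(8.1×11.3) = 0.01093 K/W
R_total = 0.05191 K/W;  Q = ΔT/R_total = 175/0.05191 = 3371 W
T_interface = T_inner − Q·ΣR(inner→interface) = 196 − 3370×0.04098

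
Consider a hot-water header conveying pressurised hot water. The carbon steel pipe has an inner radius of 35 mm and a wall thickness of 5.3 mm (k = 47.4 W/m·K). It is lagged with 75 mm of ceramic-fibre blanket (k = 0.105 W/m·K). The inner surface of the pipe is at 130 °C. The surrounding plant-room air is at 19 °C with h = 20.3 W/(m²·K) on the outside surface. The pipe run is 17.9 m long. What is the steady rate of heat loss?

For a radial system each layer contributes R = ln(r_out/r_in)/(2πkL); films add R = 1/(hA).
R_carbon steel pipe wall = ln(40.3/35)/(2π×47.4×17.9) = 2.645×10^-5 K/W
R_ceramic-fibre blanket = ln(115.3/40.3)/(2π×0.105×17.9) = 0.08901 K/W
R_outer film = 1/(h_o·2πr_oL) = 1/(20.3×2π×0.1153×17.9) = 0.003799 K/W
R_total = 0.09284 K/W
Q = ΔT/R_total = 111/0.09284

Q ≈ 1200 W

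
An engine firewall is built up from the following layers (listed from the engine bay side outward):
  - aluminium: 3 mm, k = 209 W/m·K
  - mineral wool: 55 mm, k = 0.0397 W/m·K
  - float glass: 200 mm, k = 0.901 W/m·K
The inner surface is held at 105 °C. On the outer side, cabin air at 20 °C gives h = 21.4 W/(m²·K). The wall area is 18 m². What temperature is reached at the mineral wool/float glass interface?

T ≈ 33.8 °C

Using the resistance-network approach (series):
R_aluminium = L/(kA) = 0.003/(209×18) = 7.974×10^-7 K/W
R_mineral wool = L/(kA) = 0.055/(0.0397×18) = 0.07697 K/W
R_float glass = L/(kA) = 0.2/(0.901×18) = 0.01233 K/W
R_outer film = 1/(h_o·A) = 1/(21.4×18) = 0.002596 K/W
R_total = 0.09189 K/W;  Q = ΔT/R_total = 85/0.09189 = 925 W
T_interface = T_inner − Q·ΣR(inner→interface) = 105 − 925×0.07697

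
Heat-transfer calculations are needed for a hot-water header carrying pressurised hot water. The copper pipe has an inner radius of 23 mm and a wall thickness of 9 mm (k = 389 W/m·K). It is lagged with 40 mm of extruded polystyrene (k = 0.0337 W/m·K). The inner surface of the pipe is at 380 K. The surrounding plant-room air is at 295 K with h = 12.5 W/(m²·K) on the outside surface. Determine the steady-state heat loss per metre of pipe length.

q′ ≈ 21.2 W/m

Cylindrical conduction, so R = ln(r₂/r₁)/(2πkL) per layer, in series:
R_copper pipe wall = ln(32/23)/(2π×389×1) = 1.351×10^-4 K/W
R_extruded polystyrene = ln(72/32)/(2π×0.0337×1) = 3.83 K/W
R_outer film = 1/(h_o·2πr_oL) = 1/(12.5×2π×0.072×1) = 0.1768 K/W
R_total = 4.007 K/W
Q = ΔT/R_total = 85/4.007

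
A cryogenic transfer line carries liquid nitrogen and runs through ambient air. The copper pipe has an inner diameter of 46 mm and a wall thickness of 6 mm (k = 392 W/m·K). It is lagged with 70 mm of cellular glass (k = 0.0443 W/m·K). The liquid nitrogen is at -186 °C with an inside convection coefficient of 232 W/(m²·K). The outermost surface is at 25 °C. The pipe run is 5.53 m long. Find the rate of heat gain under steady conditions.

Q ≈ 263 W

For a radial system each layer contributes R = ln(r_out/r_in)/(2πkL); films add R = 1/(hA).
R_inner film = 1/(h_i·2πr₁L) = 1/(232×2π×0.023×5.53) = 0.005394 K/W
R_copper pipe wall = ln(29/23)/(2π×392×5.53) = 1.702×10^-5 K/W
R_cellular glass = ln(99/29)/(2π×0.0443×5.53) = 0.7977 K/W
R_total = 0.8031 K/W
Q = ΔT/R_total = 211/0.8031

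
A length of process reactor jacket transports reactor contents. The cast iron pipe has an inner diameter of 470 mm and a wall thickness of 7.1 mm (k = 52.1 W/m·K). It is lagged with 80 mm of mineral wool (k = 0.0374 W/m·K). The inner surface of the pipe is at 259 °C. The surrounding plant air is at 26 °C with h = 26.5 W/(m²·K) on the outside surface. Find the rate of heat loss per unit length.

q′ ≈ 189 W/m

Radial resistances (cylindrical: R_cond = ln(r_o/r_i)/(2πkL), R_conv = 1/(h·2πrL)):
R_cast iron pipe wall = ln(242.1/235)/(2π×52.1×1) = 9.093×10^-5 K/W
R_mineral wool = ln(322.1/242.1)/(2π×0.0374×1) = 1.215 K/W
R_outer film = 1/(h_o·2πr_oL) = 1/(26.5×2π×0.3221×1) = 0.01865 K/W
R_total = 1.234 K/W
Q = ΔT/R_total = 233/1.234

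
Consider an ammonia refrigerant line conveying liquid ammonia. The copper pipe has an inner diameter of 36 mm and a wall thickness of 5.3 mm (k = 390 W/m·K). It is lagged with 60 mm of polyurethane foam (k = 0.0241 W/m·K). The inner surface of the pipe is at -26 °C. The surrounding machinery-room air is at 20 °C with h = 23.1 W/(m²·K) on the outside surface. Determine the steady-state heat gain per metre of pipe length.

Treating each annulus and film as a series resistance:
R_copper pipe wall = ln(23.3/18)/(2π×390×1) = 1.053×10^-4 K/W
R_polyurethane foam = ln(83.3/23.3)/(2π×0.0241×1) = 8.413 K/W
R_outer film = 1/(h_o·2πr_oL) = 1/(23.1×2π×0.0833×1) = 0.08271 K/W
R_total = 8.496 K/W
Q = ΔT/R_total = 46/8.496

q′ ≈ 5.41 W/m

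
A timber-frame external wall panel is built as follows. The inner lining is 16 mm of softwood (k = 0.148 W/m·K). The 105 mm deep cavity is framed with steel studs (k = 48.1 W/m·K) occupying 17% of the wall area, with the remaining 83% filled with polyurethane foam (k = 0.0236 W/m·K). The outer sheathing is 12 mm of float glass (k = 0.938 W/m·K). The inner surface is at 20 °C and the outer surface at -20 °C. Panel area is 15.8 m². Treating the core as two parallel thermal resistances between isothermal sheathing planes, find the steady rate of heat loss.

Q ≈ 4730 W

Sheathing layers in series; stud and cavity paths in parallel between them.
R_inner = 0.016/(0.148×15.8) = 0.006842 K/W
R_stud  = 0.105/(48.1×0.17×15.8) = 8.127×10^-4 K/W
R_cav   = 0.105/(0.0236×0.83×15.8) = 0.3393 K/W
1/R_core = 1/R_stud + 1/R_cav → R_core = 8.108×10^-4 K/W
R_outer = 0.012/(0.938×15.8) = 8.097×10^-4 K/W
R_total = 0.008463 K/W
Q = ΔT/R_total = 40/0.008463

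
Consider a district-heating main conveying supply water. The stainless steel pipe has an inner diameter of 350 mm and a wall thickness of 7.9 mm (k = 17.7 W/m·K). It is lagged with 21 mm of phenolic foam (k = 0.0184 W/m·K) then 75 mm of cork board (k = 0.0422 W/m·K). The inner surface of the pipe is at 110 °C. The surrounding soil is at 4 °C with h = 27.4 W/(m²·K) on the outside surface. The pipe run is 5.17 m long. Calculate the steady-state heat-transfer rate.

For a radial system each layer contributes R = ln(r_out/r_in)/(2πkL); films add R = 1/(hA).
R_stainless steel pipe wall = ln(182.9/175)/(2π×17.7×5.17) = 7.679×10^-5 K/W
R_phenolic foam = ln(203.9/182.9)/(2π×0.0184×5.17) = 0.1818 K/W
R_cork board = ln(278.9/203.9)/(2π×0.0422×5.17) = 0.2285 K/W
R_outer film = 1/(h_o·2πr_oL) = 1/(27.4×2π×0.2789×5.17) = 0.004028 K/W
R_total = 0.4144 K/W
Q = ΔT/R_total = 106/0.4144

Q ≈ 256 W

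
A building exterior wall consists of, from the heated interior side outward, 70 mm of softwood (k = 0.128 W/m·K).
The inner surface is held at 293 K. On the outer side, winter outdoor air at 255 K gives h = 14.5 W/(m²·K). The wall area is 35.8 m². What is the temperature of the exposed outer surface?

Series thermal resistances:
R_softwood = L/(kA) = 0.07/(0.128×35.8) = 0.01528 K/W
R_outer film = 1/(h_o·A) = 1/(14.5×35.8) = 0.001926 K/W
R_total = 0.0172 K/W;  Q = ΔT/R_total = 38/0.0172 = 2209 W
T_interface = T_inner − Q·ΣR(inner→interface) = 293 − 2210×0.01528

T ≈ 259 K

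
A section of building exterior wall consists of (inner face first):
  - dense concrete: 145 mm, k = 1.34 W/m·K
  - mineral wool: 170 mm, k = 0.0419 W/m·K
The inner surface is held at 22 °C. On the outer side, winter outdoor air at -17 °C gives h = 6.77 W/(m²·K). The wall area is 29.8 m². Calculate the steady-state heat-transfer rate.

Q ≈ 269 W

Thermal resistances in series:
R_dense concrete = L/(kA) = 0.145/(1.34×29.8) = 0.003631 K/W
R_mineral wool = L/(kA) = 0.17/(0.0419×29.8) = 0.1362 K/W
R_outer film = 1/(h_o·A) = 1/(6.77×29.8) = 0.004957 K/W
R_total = 0.1447 K/W
Q = ΔT / R_total = 39 / 0.1447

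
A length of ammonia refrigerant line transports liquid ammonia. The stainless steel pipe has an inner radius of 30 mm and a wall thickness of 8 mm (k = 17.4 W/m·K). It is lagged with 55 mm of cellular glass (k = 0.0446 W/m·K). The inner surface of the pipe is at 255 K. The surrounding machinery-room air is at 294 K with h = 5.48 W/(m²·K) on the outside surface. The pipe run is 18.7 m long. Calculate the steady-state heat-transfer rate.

Treating each annulus and film as a series resistance:
R_stainless steel pipe wall = ln(38/30)/(2π×17.4×18.7) = 1.156×10^-4 K/W
R_cellular glass = ln(93/38)/(2π×0.0446×18.7) = 0.1708 K/W
R_outer film = 1/(h_o·2πr_oL) = 1/(5.48×2π×0.093×18.7) = 0.0167 K/W
R_total = 0.1876 K/W
Q = ΔT/R_total = 39/0.1876

Q ≈ 208 W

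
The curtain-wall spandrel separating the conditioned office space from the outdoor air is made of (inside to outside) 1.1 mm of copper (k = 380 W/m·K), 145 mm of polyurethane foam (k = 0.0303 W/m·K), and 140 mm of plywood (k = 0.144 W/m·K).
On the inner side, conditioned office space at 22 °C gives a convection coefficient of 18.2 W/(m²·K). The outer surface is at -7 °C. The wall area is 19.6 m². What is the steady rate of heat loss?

Thermal resistances in series:
R_inner film = 1/(h_i·A) = 1/(18.2×19.6) = 0.002803 K/W
R_copper = L/(kA) = 0.0011/(380×19.6) = 1.477×10^-7 K/W
R_polyurethane foam = L/(kA) = 0.145/(0.0303×19.6) = 0.2442 K/W
R_plywood = L/(kA) = 0.14/(0.144×19.6) = 0.0496 K/W
R_total = 0.2966 K/W
Q = ΔT / R_total = 29 / 0.2966

Q ≈ 97.8 W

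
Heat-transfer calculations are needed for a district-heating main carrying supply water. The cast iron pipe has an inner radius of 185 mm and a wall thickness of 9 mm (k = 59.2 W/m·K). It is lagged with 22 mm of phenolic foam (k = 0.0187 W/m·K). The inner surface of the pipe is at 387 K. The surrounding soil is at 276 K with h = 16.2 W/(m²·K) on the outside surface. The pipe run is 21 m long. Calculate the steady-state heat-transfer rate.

Q ≈ 2430 W

For a radial system each layer contributes R = ln(r_out/r_in)/(2πkL); films add R = 1/(hA).
R_cast iron pipe wall = ln(194/185)/(2π×59.2×21) = 6.081×10^-6 K/W
R_phenolic foam = ln(216/194)/(2π×0.0187×21) = 0.04354 K/W
R_outer film = 1/(h_o·2πr_oL) = 1/(16.2×2π×0.216×21) = 0.002166 K/W
R_total = 0.04571 K/W
Q = ΔT/R_total = 111/0.04571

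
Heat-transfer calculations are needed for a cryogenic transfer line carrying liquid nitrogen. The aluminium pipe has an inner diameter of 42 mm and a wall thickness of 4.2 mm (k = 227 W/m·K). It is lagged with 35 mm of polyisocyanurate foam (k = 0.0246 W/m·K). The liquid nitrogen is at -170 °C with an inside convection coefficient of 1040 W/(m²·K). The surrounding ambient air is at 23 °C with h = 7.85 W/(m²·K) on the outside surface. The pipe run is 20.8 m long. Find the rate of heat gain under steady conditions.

For a radial system each layer contributes R = ln(r_out/r_in)/(2πkL); films add R = 1/(hA).
R_inner film = 1/(h_i·2πr₁L) = 1/(1040×2π×0.021×20.8) = 3.504×10^-4 K/W
R_aluminium pipe wall = ln(25.2/21)/(2π×227×20.8) = 6.146×10^-6 K/W
R_polyisocyanurate foam = ln(60.2/25.2)/(2π×0.0246×20.8) = 0.2709 K/W
R_outer film = 1/(h_o·2πr_oL) = 1/(7.85×2π×0.0602×20.8) = 0.01619 K/W
R_total = 0.2874 K/W
Q = ΔT/R_total = 193/0.2874

Q ≈ 672 W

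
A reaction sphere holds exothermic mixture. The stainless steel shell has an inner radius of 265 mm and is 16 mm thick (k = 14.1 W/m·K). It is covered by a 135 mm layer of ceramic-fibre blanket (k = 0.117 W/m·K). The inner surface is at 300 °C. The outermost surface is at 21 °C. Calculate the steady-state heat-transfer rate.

For a spherical shell R = (1/r₁ − 1/r₂)/(4πk); film R = 1/(h·4πr²). In series:
R_stainless steel shell = (1/0.265 − 1/0.281)/(4π×14.1) = 0.001213 K/W
R_ceramic-fibre blanket = (1/0.281 − 1/0.416)/(4π×0.117) = 0.7855 K/W
R_total = 0.7867 K/W
Q = ΔT/R_total = 279/0.7867

Q ≈ 355 W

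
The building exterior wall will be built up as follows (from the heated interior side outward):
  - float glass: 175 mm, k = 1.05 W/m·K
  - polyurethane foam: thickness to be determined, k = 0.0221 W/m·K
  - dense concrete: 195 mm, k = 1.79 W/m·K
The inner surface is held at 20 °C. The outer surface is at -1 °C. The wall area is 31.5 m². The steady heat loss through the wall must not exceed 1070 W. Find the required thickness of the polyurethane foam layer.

Model the wall as resistances in series:
R_float glass = L/(kA) = 0.175/(1.05×31.5) = 0.005291 K/W
R_dense concrete = L/(kA) = 0.195/(1.79×31.5) = 0.003458 K/W
Sum of the known resistances R_other = 0.008749 K/W
Required total resistance R_tot = ΔT/Q_allow = 21/1070 = 0.01963 K/W
R_polyurethane foam = R_tot − R_other = 0.01088 K/W
L = R·k·A = 0.01088×0.0221×31.5

L ≈ 7.57 mm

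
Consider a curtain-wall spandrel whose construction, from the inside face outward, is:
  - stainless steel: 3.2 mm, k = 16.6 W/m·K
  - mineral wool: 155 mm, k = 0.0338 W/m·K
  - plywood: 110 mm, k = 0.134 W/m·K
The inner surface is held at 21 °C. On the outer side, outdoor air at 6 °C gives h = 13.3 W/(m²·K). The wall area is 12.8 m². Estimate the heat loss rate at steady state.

Q ≈ 35 W

Series thermal resistances:
R_stainless steel = L/(kA) = 0.0032/(16.6×12.8) = 1.506×10^-5 K/W
R_mineral wool = L/(kA) = 0.155/(0.0338×12.8) = 0.3583 K/W
R_plywood = L/(kA) = 0.11/(0.134×12.8) = 0.06413 K/W
R_outer film = 1/(h_o·A) = 1/(13.3×12.8) = 0.005874 K/W
R_total = 0.4283 K/W
Q = ΔT / R_total = 15 / 0.4283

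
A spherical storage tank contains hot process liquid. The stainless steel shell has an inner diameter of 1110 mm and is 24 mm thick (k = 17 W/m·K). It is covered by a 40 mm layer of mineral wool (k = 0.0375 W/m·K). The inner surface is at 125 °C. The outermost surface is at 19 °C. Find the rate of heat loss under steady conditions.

Spherical conduction: R = (1/r_in − 1/r_out)/(4πk) per layer; series-sum.
R_stainless steel shell = (1/0.555 − 1/0.579)/(4π×17) = 3.496×10^-4 K/W
R_mineral wool = (1/0.579 − 1/0.619)/(4π×0.0375) = 0.2368 K/W
R_total = 0.2372 K/W
Q = ΔT/R_total = 106/0.2372

Q ≈ 447 W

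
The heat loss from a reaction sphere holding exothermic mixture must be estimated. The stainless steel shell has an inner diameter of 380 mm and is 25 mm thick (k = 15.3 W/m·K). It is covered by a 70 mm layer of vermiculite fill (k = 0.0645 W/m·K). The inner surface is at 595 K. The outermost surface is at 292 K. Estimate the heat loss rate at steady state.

Radial (spherical) resistances in series:
R_stainless steel shell = (1/0.19 − 1/0.215)/(4π×15.3) = 0.003183 K/W
R_vermiculite fill = (1/0.215 − 1/0.285)/(4π×0.0645) = 1.409 K/W
R_total = 1.413 K/W
Q = ΔT/R_total = 303/1.413

Q ≈ 214 W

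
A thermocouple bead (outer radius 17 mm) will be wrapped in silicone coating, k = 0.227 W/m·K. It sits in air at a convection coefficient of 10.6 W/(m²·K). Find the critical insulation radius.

For a sphere r_cr = 2k/h = 2×0.227/10.6
r_cr = 42.8 mm; since the bare radius (17 mm) is below r_cr, adding a thin layer of insulation will *increase* heat loss.

r_cr ≈ 42.8 mm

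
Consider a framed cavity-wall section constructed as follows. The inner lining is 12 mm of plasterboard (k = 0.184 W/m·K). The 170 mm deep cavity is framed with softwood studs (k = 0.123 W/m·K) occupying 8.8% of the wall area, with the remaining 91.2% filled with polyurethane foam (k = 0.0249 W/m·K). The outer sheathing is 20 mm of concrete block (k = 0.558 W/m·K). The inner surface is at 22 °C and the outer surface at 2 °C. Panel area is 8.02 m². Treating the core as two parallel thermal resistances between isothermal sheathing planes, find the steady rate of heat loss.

Sheathing layers in series; stud and cavity paths in parallel between them.
R_inner = 0.012/(0.184×8.02) = 0.008132 K/W
R_stud  = 0.17/(0.123×0.088×8.02) = 1.958 K/W
R_cav   = 0.17/(0.0249×0.912×8.02) = 0.9334 K/W
1/R_core = 1/R_stud + 1/R_cav → R_core = 0.6321 K/W
R_outer = 0.02/(0.558×8.02) = 0.004469 K/W
R_total = 0.6447 K/W
Q = ΔT/R_total = 20/0.6447

Q ≈ 31 W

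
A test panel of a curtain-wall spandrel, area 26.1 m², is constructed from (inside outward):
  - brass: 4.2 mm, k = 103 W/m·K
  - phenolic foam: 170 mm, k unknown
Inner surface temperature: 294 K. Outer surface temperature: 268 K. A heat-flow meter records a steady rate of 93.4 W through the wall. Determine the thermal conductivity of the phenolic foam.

Series thermal resistances:
R_brass = L/(kA) = 0.0042/(103×26.1) = 1.562×10^-6 K/W
Sum of known resistances R_other = 1.562×10^-6 K/W
Total R = ΔT/Q = 26/93.4 = 0.2784 K/W
R_phenolic foam = R_total − R_other = 0.2784 K/W
k = L/(R·A) = 0.17/(0.2784×26.1)

k ≈ 0.0234 W/(m·K)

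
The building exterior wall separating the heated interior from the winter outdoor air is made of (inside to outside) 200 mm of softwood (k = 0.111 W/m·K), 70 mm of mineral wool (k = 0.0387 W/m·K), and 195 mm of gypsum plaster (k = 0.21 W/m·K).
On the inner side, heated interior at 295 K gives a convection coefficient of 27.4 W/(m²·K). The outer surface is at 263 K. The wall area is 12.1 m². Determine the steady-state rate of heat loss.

Thermal resistances in series:
R_inner film = 1/(h_i·A) = 1/(27.4×12.1) = 0.003016 K/W
R_softwood = L/(kA) = 0.2/(0.111×12.1) = 0.1489 K/W
R_mineral wool = L/(kA) = 0.07/(0.0387×12.1) = 0.1495 K/W
R_gypsum plaster = L/(kA) = 0.195/(0.21×12.1) = 0.07674 K/W
R_total = 0.3782 K/W
Q = ΔT / R_total = 32 / 0.3782

Q ≈ 84.6 W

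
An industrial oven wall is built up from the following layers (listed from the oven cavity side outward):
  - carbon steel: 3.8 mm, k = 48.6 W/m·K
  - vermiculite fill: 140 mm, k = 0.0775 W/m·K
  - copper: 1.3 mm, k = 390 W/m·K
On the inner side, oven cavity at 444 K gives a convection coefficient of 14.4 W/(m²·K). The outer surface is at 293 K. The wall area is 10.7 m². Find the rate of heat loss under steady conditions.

Q ≈ 861 W

Series thermal resistances:
R_inner film = 1/(h_i·A) = 1/(14.4×10.7) = 0.00649 K/W
R_carbon steel = L/(kA) = 0.0038/(48.6×10.7) = 7.307×10^-6 K/W
R_vermiculite fill = L/(kA) = 0.14/(0.0775×10.7) = 0.1688 K/W
R_copper = L/(kA) = 0.0013/(390×10.7) = 3.115×10^-7 K/W
R_total = 0.1753 K/W
Q = ΔT / R_total = 151 / 0.1753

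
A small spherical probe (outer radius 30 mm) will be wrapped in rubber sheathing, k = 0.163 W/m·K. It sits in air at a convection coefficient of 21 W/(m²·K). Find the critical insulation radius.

For a sphere r_cr = 2k/h = 2×0.163/21
r_cr = 15.5 mm; since the bare radius (30 mm) is above r_cr, any added insulation will reduce heat loss.

r_cr ≈ 15.5 mm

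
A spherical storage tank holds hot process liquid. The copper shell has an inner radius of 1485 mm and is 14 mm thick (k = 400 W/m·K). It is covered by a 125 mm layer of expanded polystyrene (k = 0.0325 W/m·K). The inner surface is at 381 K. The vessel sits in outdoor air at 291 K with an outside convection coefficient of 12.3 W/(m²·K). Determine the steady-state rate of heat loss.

Q ≈ 702 W

Spherical conduction: R = (1/r_in − 1/r_out)/(4πk) per layer; series-sum.
R_copper shell = (1/1.485 − 1/1.499)/(4π×400) = 1.251×10^-6 K/W
R_expanded polystyrene = (1/1.499 − 1/1.624)/(4π×0.0325) = 0.1257 K/W
R_outer film = 1/(h·4πr_o²) = 1/(12.3×4π×1.624²) = 0.002453 K/W
R_total = 0.1282 K/W
Q = ΔT/R_total = 90/0.1282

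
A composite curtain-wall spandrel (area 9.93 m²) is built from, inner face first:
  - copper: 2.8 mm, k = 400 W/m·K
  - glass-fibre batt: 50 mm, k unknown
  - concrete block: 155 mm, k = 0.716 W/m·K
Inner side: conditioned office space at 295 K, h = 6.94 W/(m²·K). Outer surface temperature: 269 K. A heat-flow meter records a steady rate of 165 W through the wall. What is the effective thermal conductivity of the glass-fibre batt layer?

Series thermal resistances:
R_inner film = 1/(h_i·A) = 1/(6.94×9.93) = 0.01451 K/W
R_copper = L/(kA) = 0.0028/(400×9.93) = 7.049×10^-7 K/W
R_concrete block = L/(kA) = 0.155/(0.716×9.93) = 0.0218 K/W
Sum of known resistances R_other = 0.03631 K/W
Total R = ΔT/Q = 26/165 = 0.1576 K/W
R_glass-fibre batt = R_total − R_other = 0.1213 K/W
k = L/(R·A) = 0.05/(0.1213×9.93)

k ≈ 0.0415 W/(m·K)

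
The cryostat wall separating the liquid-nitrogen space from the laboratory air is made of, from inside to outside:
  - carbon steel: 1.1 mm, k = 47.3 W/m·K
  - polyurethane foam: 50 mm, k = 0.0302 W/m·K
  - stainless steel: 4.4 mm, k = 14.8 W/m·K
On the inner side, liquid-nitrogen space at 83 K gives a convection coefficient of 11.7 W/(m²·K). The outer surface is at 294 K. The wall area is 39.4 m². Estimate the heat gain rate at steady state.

Q ≈ 4770 W

Series thermal resistances:
R_inner film = 1/(h_i·A) = 1/(11.7×39.4) = 0.002169 K/W
R_carbon steel = L/(kA) = 0.0011/(47.3×39.4) = 5.902×10^-7 K/W
R_polyurethane foam = L/(kA) = 0.05/(0.0302×39.4) = 0.04202 K/W
R_stainless steel = L/(kA) = 0.0044/(14.8×39.4) = 7.546×10^-6 K/W
R_total = 0.0442 K/W
Q = ΔT / R_total = 211 / 0.0442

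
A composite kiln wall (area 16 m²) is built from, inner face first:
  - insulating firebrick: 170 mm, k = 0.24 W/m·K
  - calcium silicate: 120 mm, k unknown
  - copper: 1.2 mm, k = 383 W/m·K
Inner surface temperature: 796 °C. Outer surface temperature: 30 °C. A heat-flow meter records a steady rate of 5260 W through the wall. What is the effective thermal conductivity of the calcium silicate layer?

Series thermal resistances:
R_insulating firebrick = L/(kA) = 0.17/(0.24×16) = 0.04427 K/W
R_copper = L/(kA) = 0.0012/(383×16) = 1.958×10^-7 K/W
Sum of known resistances R_other = 0.04427 K/W
Total R = ΔT/Q = 766/5260 = 0.1456 K/W
R_calcium silicate = R_total − R_other = 0.1014 K/W
k = L/(R·A) = 0.12/(0.1014×16)

k ≈ 0.074 W/(m·K)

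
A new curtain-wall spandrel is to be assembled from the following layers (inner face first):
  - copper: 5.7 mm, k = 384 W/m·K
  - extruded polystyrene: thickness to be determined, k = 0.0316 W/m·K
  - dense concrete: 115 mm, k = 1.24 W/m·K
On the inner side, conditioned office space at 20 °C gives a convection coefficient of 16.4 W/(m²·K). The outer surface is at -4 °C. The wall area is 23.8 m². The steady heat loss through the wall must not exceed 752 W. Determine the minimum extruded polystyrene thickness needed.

L ≈ 19.1 mm

Series thermal resistances:
R_inner film = 1/(h_i·A) = 1/(16.4×23.8) = 0.002562 K/W
R_copper = L/(kA) = 0.0057/(384×23.8) = 6.237×10^-7 K/W
R_dense concrete = L/(kA) = 0.115/(1.24×23.8) = 0.003897 K/W
Sum of the known resistances R_other = 0.006459 K/W
Required total resistance R_tot = ΔT/Q_allow = 24/752 = 0.03191 K/W
R_extruded polystyrene = R_tot − R_other = 0.02546 K/W
L = R·k·A = 0.02546×0.0316×23.8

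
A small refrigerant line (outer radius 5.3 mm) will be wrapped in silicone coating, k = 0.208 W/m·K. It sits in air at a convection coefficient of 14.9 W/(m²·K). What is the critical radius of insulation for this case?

For a cylinder r_cr = k/h = 0.208/14.9
r_cr = 14 mm; since the bare radius (5.3 mm) is below r_cr, adding a thin layer of insulation will *increase* heat loss.

r_cr ≈ 14 mm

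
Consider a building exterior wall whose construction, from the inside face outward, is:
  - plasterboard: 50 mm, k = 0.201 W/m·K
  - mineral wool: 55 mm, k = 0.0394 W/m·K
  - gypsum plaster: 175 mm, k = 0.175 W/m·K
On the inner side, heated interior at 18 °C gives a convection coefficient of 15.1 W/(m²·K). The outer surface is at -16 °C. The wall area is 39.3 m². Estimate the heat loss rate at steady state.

Model the wall as resistances in series:
R_inner film = 1/(h_i·A) = 1/(15.1×39.3) = 0.001685 K/W
R_plasterboard = L/(kA) = 0.05/(0.201×39.3) = 0.00633 K/W
R_mineral wool = L/(kA) = 0.055/(0.0394×39.3) = 0.03552 K/W
R_gypsum plaster = L/(kA) = 0.175/(0.175×39.3) = 0.02545 K/W
R_total = 0.06898 K/W
Q = ΔT / R_total = 34 / 0.06898

Q ≈ 493 W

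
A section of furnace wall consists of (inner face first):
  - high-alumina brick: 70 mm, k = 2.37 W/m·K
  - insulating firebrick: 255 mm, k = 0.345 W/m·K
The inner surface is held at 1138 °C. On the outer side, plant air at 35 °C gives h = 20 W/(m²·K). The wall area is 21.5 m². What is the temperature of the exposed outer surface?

T ≈ 102 °C

Series thermal resistances:
R_high-alumina brick = L/(kA) = 0.07/(2.37×21.5) = 0.001374 K/W
R_insulating firebrick = L/(kA) = 0.255/(0.345×21.5) = 0.03438 K/W
R_outer film = 1/(h_o·A) = 1/(20×21.5) = 0.002326 K/W
R_total = 0.03808 K/W;  Q = ΔT/R_total = 1103/0.03808 = 28970 W
T_interface = T_inner − Q·ΣR(inner→interface) = 1138 − 29000×0.03575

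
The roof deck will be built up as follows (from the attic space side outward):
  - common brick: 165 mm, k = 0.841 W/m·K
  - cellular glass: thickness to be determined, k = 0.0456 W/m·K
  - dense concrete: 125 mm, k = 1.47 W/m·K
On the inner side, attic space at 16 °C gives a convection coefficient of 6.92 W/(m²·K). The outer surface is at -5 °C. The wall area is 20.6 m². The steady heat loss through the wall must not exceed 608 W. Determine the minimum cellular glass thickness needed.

Using the resistance-network approach (series):
R_inner film = 1/(h_i·A) = 1/(6.92×20.6) = 0.007015 K/W
R_common brick = L/(kA) = 0.165/(0.841×20.6) = 0.009524 K/W
R_dense concrete = L/(kA) = 0.125/(1.47×20.6) = 0.004128 K/W
Sum of the known resistances R_other = 0.02067 K/W
Required total resistance R_tot = ΔT/Q_allow = 21/608 = 0.03454 K/W
R_cellular glass = R_tot − R_other = 0.01387 K/W
L = R·k·A = 0.01387×0.0456×20.6

L ≈ 13 mm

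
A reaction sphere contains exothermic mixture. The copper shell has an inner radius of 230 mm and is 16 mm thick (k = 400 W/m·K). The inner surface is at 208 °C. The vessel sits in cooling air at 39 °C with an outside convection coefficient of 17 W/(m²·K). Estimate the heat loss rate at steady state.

Q ≈ 2180 W

Spherical conduction: R = (1/r_in − 1/r_out)/(4πk) per layer; series-sum.
R_copper shell = (1/0.23 − 1/0.246)/(4π×400) = 5.626×10^-5 K/W
R_outer film = 1/(h·4πr_o²) = 1/(17×4π×0.246²) = 0.07735 K/W
R_total = 0.07741 K/W
Q = ΔT/R_total = 169/0.07741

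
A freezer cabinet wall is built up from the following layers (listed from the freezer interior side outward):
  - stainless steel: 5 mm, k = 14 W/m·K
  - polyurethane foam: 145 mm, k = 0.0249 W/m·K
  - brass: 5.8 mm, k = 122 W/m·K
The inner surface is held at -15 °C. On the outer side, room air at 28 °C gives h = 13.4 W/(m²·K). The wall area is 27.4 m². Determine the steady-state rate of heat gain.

Q ≈ 200 W

Treating each layer as a thermal resistance in series:
R_stainless steel = L/(kA) = 0.005/(14×27.4) = 1.303×10^-5 K/W
R_polyurethane foam = L/(kA) = 0.145/(0.0249×27.4) = 0.2125 K/W
R_brass = L/(kA) = 0.0058/(122×27.4) = 1.735×10^-6 K/W
R_outer film = 1/(h_o·A) = 1/(13.4×27.4) = 0.002724 K/W
R_total = 0.2153 K/W
Q = ΔT / R_total = 43 / 0.2153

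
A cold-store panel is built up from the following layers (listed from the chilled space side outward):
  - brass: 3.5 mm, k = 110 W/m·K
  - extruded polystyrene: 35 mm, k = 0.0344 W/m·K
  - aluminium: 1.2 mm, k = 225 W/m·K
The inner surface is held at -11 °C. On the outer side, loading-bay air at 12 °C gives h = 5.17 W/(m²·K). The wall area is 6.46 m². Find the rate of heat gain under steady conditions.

Series thermal resistances:
R_brass = L/(kA) = 0.0035/(110×6.46) = 4.925×10^-6 K/W
R_extruded polystyrene = L/(kA) = 0.035/(0.0344×6.46) = 0.1575 K/W
R_aluminium = L/(kA) = 0.0012/(225×6.46) = 8.256×10^-7 K/W
R_outer film = 1/(h_o·A) = 1/(5.17×6.46) = 0.02994 K/W
R_total = 0.1874 K/W
Q = ΔT / R_total = 23 / 0.1874

Q ≈ 123 W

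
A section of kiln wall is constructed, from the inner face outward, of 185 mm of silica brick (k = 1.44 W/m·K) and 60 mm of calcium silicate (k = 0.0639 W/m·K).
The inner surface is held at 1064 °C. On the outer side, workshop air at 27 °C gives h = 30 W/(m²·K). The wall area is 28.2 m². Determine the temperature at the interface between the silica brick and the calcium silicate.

T ≈ 943 °C

Series thermal resistances:
R_silica brick = L/(kA) = 0.185/(1.44×28.2) = 0.004556 K/W
R_calcium silicate = L/(kA) = 0.06/(0.0639×28.2) = 0.0333 K/W
R_outer film = 1/(h_o·A) = 1/(30×28.2) = 0.001182 K/W
R_total = 0.03903 K/W;  Q = ΔT/R_total = 1037/0.03903 = 26570 W
T_interface = T_inner − Q·ΣR(inner→interface) = 1064 − 26600×0.004556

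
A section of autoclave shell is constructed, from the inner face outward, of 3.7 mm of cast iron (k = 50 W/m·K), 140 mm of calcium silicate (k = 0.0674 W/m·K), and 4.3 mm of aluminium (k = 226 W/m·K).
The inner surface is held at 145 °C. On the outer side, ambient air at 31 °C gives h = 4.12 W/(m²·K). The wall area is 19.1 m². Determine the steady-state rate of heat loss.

Treating each layer as a thermal resistance in series:
R_cast iron = L/(kA) = 0.0037/(50×19.1) = 3.874×10^-6 K/W
R_calcium silicate = L/(kA) = 0.14/(0.0674×19.1) = 0.1088 K/W
R_aluminium = L/(kA) = 0.0043/(226×19.1) = 9.962×10^-7 K/W
R_outer film = 1/(h_o·A) = 1/(4.12×19.1) = 0.01271 K/W
R_total = 0.1215 K/W
Q = ΔT / R_total = 114 / 0.1215

Q ≈ 939 W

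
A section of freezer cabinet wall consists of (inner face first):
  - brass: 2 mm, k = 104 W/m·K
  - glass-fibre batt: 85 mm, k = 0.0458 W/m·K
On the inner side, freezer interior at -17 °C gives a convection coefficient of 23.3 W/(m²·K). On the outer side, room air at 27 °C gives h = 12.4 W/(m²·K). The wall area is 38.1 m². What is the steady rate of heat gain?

Treating each layer as a thermal resistance in series:
R_inner film = 1/(h_i·A) = 1/(23.3×38.1) = 0.001126 K/W
R_brass = L/(kA) = 0.002/(104×38.1) = 5.047×10^-7 K/W
R_glass-fibre batt = L/(kA) = 0.085/(0.0458×38.1) = 0.04871 K/W
R_outer film = 1/(h_o·A) = 1/(12.4×38.1) = 0.002117 K/W
R_total = 0.05195 K/W
Q = ΔT / R_total = 44 / 0.05195

Q ≈ 847 W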